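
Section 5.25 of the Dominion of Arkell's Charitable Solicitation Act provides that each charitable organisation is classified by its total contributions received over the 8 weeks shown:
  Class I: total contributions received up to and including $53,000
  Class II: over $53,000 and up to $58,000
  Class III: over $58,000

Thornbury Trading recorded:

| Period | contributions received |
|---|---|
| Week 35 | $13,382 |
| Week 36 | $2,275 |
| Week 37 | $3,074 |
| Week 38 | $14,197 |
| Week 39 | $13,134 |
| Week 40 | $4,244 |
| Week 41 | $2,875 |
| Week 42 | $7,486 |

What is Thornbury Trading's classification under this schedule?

Class III

Total contributions received: $13,382 + $2,275 + $3,074 + $14,197 + $13,134 + $4,244 + $2,875 + $7,486 = $60,667.
$60,667 > $58,000, so Class III applies.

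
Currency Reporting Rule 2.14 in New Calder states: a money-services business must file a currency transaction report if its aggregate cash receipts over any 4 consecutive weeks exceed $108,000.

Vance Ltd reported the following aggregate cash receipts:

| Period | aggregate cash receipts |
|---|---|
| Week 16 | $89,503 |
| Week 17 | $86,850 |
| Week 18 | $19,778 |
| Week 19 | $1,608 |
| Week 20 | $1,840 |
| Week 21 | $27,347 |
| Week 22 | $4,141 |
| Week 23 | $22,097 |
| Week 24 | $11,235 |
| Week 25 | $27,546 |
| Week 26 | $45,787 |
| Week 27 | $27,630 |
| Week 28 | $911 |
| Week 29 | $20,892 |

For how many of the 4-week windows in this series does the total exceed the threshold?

Week 16–Week 19: $89,503 + $86,850 + $19,778 + $1,608 = $197,739 (over)
Week 17–Week 20: $86,850 + $19,778 + $1,608 + $1,840 = $110,076 (over)
Week 18–Week 21: $19,778 + $1,608 + $1,840 + $27,347 = $50,573 (under)
Week 19–Week 22: $1,608 + $1,840 + $27,347 + $4,141 = $34,936 (under)
Week 20–Week 23: $1,840 + $27,347 + $4,141 + $22,097 = $55,425 (under)
Week 21–Week 24: $27,347 + $4,141 + $22,097 + $11,235 = $64,820 (under)
Week 22–Week 25: $4,141 + $22,097 + $11,235 + $27,546 = $65,019 (under)
Week 23–Week 26: $22,097 + $11,235 + $27,546 + $45,787 = $106,665 (under)
Week 24–Week 27: $11,235 + $27,546 + $45,787 + $27,630 = $112,198 (over)
Week 25–Week 28: $27,546 + $45,787 + $27,630 + $911 = $101,874 (under)
Week 26–Week 29: $45,787 + $27,630 + $911 + $20,892 = $95,220 (under)
3 windows exceed the threshold.

3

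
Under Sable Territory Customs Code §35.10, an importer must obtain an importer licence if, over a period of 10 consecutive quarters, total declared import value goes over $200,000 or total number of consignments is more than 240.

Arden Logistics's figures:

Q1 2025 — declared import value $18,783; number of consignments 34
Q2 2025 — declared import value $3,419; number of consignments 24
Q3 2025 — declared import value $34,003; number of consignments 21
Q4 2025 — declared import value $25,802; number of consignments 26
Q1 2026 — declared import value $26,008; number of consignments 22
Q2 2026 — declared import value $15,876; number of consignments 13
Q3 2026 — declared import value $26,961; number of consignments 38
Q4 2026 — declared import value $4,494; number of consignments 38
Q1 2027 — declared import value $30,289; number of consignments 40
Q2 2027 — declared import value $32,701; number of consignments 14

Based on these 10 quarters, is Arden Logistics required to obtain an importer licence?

Yes

Total declared import value: $18,783 + $3,419 + $34,003 + $25,802 + $26,008 + $15,876 + $26,961 + $4,494 + $30,289 + $32,701 = $218,336 (> $200,000).
Total number of consignments: 34 + 24 + 21 + 26 + 22 + 13 + 38 + 38 + 40 + 14 = 270 (> 240).
The test is 'or': at least one threshold is exceeded.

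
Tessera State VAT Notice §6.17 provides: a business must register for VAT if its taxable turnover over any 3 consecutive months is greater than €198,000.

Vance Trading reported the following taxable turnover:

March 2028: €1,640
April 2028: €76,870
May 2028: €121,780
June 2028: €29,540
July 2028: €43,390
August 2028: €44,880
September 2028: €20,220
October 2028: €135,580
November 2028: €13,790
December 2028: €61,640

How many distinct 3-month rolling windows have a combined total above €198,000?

March 2028–May 2028: €1,640 + €76,870 + €121,780 = €200,290 (over)
April 2028–June 2028: €76,870 + €121,780 + €29,540 = €228,190 (over)
May 2028–July 2028: €121,780 + €29,540 + €43,390 = €194,710 (under)
June 2028–August 2028: €29,540 + €43,390 + €44,880 = €117,810 (under)
July 2028–September 2028: €43,390 + €44,880 + €20,220 = €108,490 (under)
August 2028–October 2028: €44,880 + €20,220 + €135,580 = €200,680 (over)
September 2028–November 2028: €20,220 + €135,580 + €13,790 = €169,590 (under)
October 2028–December 2028: €135,580 + €13,790 + €61,640 = €211,010 (over)
4 windows exceed the threshold.

4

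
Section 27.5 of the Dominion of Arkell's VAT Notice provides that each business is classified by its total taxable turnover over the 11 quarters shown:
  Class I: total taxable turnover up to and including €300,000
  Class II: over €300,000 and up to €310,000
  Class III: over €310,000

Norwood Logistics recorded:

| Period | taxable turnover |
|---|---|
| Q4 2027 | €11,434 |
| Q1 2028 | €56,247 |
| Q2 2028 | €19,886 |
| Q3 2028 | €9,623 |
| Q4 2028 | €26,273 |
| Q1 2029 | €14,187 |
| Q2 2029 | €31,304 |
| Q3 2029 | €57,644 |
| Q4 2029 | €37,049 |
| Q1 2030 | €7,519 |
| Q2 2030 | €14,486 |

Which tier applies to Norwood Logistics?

Class I

Total taxable turnover: €11,434 + €56,247 + €19,886 + €9,623 + €26,273 + €14,187 + €31,304 + €57,644 + €37,049 + €7,519 + €14,486 = €285,652.
€285,652 ≤ €300,000, so Class I applies.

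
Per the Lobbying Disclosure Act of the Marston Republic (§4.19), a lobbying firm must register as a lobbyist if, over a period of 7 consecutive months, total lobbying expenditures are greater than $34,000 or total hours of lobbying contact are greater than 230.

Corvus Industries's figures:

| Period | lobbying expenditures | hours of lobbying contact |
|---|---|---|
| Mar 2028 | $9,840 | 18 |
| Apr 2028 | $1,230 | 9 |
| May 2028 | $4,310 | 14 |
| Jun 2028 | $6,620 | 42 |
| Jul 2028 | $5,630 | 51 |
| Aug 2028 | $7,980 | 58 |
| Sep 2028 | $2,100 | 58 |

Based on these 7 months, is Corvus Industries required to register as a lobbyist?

Total lobbying expenditures: $9,840 + $1,230 + $4,310 + $6,620 + $5,630 + $7,980 + $2,100 = $37,710 (> $34,000).
Total hours of lobbying contact: 18 + 9 + 14 + 42 + 51 + 58 + 58 = 250 (> 230).
The test is 'or': at least one threshold is exceeded.

Yes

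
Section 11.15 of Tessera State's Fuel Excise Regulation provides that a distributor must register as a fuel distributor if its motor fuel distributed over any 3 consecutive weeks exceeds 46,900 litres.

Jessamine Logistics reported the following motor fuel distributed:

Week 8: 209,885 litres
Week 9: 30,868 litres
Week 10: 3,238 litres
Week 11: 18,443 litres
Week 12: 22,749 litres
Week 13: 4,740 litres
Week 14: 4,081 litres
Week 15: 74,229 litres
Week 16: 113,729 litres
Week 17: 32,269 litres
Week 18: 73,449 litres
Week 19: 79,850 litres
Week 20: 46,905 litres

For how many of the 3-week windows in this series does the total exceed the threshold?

Week 8–Week 10: 209,885 litres + 30,868 litres + 3,238 litres = 243,991 litres (over)
Week 9–Week 11: 30,868 litres + 3,238 litres + 18,443 litres = 52,549 litres (over)
Week 10–Week 12: 3,238 litres + 18,443 litres + 22,749 litres = 44,430 litres (under)
Week 11–Week 13: 18,443 litres + 22,749 litres + 4,740 litres = 45,932 litres (under)
Week 12–Week 14: 22,749 litres + 4,740 litres + 4,081 litres = 31,570 litres (under)
Week 13–Week 15: 4,740 litres + 4,081 litres + 74,229 litres = 83,050 litres (over)
Week 14–Week 16: 4,081 litres + 74,229 litres + 113,729 litres = 192,039 litres (over)
Week 15–Week 17: 74,229 litres + 113,729 litres + 32,269 litres = 220,227 litres (over)
Week 16–Week 18: 113,729 litres + 32,269 litres + 73,449 litres = 219,447 litres (over)
Week 17–Week 19: 32,269 litres + 73,449 litres + 79,850 litres = 185,568 litres (over)
Week 18–Week 20: 73,449 litres + 79,850 litres + 46,905 litres = 200,204 litres (over)
8 windows exceed the threshold.

8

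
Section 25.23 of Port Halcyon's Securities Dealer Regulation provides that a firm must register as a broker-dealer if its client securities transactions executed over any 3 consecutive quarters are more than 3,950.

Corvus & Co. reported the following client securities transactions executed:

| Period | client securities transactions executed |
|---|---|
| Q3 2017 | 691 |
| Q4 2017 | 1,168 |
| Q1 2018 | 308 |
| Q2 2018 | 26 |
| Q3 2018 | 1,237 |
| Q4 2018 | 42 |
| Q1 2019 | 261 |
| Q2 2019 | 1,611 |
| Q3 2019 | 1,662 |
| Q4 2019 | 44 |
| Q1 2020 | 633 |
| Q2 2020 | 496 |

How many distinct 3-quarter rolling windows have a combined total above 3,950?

Q3 2017–Q1 2018: 691 + 1,168 + 308 = 2,167 (under)
Q4 2017–Q2 2018: 1,168 + 308 + 26 = 1,502 (under)
Q1 2018–Q3 2018: 308 + 26 + 1,237 = 1,571 (under)
Q2 2018–Q4 2018: 26 + 1,237 + 42 = 1,305 (under)
Q3 2018–Q1 2019: 1,237 + 42 + 261 = 1,540 (under)
Q4 2018–Q2 2019: 42 + 261 + 1,611 = 1,914 (under)
Q1 2019–Q3 2019: 261 + 1,611 + 1,662 = 3,534 (under)
Q2 2019–Q4 2019: 1,611 + 1,662 + 44 = 3,317 (under)
Q3 2019–Q1 2020: 1,662 + 44 + 633 = 2,339 (under)
Q4 2019–Q2 2020: 44 + 633 + 496 = 1,173 (under)
0 windows exceed the threshold.

0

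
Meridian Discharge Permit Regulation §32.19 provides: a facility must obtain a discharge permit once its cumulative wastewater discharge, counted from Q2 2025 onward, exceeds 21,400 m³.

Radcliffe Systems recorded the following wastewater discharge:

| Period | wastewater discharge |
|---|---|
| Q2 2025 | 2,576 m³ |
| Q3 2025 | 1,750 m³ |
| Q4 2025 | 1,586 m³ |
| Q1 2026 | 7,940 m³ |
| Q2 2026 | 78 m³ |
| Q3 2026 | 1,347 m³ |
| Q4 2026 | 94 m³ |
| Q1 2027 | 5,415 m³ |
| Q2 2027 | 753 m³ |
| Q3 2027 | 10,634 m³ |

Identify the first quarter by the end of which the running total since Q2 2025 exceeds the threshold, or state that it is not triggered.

Through Q2 2025: 2,576 m³
Through Q3 2025: 4,326 m³
Through Q4 2025: 5,912 m³
Through Q1 2026: 13,852 m³
Through Q2 2026: 13,930 m³
Through Q3 2026: 15,277 m³
Through Q4 2026: 15,371 m³
Through Q1 2027: 20,786 m³
Through Q2 2027: 21,539 m³ ← exceeds threshold

Q2 2027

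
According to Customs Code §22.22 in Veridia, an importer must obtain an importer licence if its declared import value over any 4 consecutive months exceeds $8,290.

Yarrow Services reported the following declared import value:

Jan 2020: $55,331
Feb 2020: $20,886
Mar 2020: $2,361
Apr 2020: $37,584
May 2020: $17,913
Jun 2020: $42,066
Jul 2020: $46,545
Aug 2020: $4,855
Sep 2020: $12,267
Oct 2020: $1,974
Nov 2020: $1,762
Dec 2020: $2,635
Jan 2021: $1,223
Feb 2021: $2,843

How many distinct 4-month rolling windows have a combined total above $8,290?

Jan 2020–Apr 2020: $55,331 + $20,886 + $2,361 + $37,584 = $116,162 (over)
Feb 2020–May 2020: $20,886 + $2,361 + $37,584 + $17,913 = $78,744 (over)
Mar 2020–Jun 2020: $2,361 + $37,584 + $17,913 + $42,066 = $99,924 (over)
Apr 2020–Jul 2020: $37,584 + $17,913 + $42,066 + $46,545 = $144,108 (over)
May 2020–Aug 2020: $17,913 + $42,066 + $46,545 + $4,855 = $111,379 (over)
Jun 2020–Sep 2020: $42,066 + $46,545 + $4,855 + $12,267 = $105,733 (over)
Jul 2020–Oct 2020: $46,545 + $4,855 + $12,267 + $1,974 = $65,641 (over)
Aug 2020–Nov 2020: $4,855 + $12,267 + $1,974 + $1,762 = $20,858 (over)
Sep 2020–Dec 2020: $12,267 + $1,974 + $1,762 + $2,635 = $18,638 (over)
Oct 2020–Jan 2021: $1,974 + $1,762 + $2,635 + $1,223 = $7,594 (under)
Nov 2020–Feb 2021: $1,762 + $2,635 + $1,223 + $2,843 = $8,463 (over)
10 windows exceed the threshold.

10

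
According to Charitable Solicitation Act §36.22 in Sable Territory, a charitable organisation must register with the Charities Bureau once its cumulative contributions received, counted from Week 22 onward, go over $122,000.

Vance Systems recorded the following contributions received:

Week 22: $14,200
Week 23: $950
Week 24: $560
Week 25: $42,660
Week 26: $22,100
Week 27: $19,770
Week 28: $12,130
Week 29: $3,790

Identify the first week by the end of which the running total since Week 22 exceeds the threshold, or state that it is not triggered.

Through Week 22: $14,200
Through Week 23: $15,150
Through Week 24: $15,710
Through Week 25: $58,370
Through Week 26: $80,470
Through Week 27: $100,240
Through Week 28: $112,370
Through Week 29: $116,160
Final cumulative total $116,160 ≤ $122,000; the threshold is never exceeded.

Not triggered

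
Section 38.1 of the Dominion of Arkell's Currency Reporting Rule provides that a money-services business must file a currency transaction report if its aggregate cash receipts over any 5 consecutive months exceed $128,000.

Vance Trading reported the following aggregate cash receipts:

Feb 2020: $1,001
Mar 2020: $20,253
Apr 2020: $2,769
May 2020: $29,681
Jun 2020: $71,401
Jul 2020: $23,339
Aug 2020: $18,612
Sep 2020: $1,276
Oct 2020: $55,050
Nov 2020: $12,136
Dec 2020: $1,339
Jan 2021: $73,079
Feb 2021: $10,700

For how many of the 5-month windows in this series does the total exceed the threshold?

Feb 2020–Jun 2020: $1,001 + $20,253 + $2,769 + $29,681 + $71,401 = $125,105 (under)
Mar 2020–Jul 2020: $20,253 + $2,769 + $29,681 + $71,401 + $23,339 = $147,443 (over)
Apr 2020–Aug 2020: $2,769 + $29,681 + $71,401 + $23,339 + $18,612 = $145,802 (over)
May 2020–Sep 2020: $29,681 + $71,401 + $23,339 + $18,612 + $1,276 = $144,309 (over)
Jun 2020–Oct 2020: $71,401 + $23,339 + $18,612 + $1,276 + $55,050 = $169,678 (over)
Jul 2020–Nov 2020: $23,339 + $18,612 + $1,276 + $55,050 + $12,136 = $110,413 (under)
Aug 2020–Dec 2020: $18,612 + $1,276 + $55,050 + $12,136 + $1,339 = $88,413 (under)
Sep 2020–Jan 2021: $1,276 + $55,050 + $12,136 + $1,339 + $73,079 = $142,880 (over)
Oct 2020–Feb 2021: $55,050 + $12,136 + $1,339 + $73,079 + $10,700 = $152,304 (over)
6 windows exceed the threshold.

6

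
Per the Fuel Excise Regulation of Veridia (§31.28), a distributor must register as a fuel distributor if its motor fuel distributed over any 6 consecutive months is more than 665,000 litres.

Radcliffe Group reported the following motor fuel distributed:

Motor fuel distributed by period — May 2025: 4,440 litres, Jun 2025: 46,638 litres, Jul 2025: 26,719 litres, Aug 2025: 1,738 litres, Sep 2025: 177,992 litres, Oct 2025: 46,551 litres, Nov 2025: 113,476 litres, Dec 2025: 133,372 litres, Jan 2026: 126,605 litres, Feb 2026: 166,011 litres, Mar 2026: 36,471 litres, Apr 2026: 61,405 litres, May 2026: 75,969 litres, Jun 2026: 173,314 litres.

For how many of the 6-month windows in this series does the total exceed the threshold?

May 2025–Oct 2025: 4,440 litres + 46,638 litres + 26,719 litres + 1,738 litres + 177,992 litres + 46,551 litres = 304,078 litres (under)
Jun 2025–Nov 2025: 46,638 litres + 26,719 litres + 1,738 litres + 177,992 litres + 46,551 litres + 113,476 litres = 413,114 litres (under)
Jul 2025–Dec 2025: 26,719 litres + 1,738 litres + 177,992 litres + 46,551 litres + 113,476 litres + 133,372 litres = 499,848 litres (under)
Aug 2025–Jan 2026: 1,738 litres + 177,992 litres + 46,551 litres + 113,476 litres + 133,372 litres + 126,605 litres = 599,734 litres (under)
Sep 2025–Feb 2026: 177,992 litres + 46,551 litres + 113,476 litres + 133,372 litres + 126,605 litres + 166,011 litres = 764,007 litres (over)
Oct 2025–Mar 2026: 46,551 litres + 113,476 litres + 133,372 litres + 126,605 litres + 166,011 litres + 36,471 litres = 622,486 litres (under)
Nov 2025–Apr 2026: 113,476 litres + 133,372 litres + 126,605 litres + 166,011 litres + 36,471 litres + 61,405 litres = 637,340 litres (under)
Dec 2025–May 2026: 133,372 litres + 126,605 litres + 166,011 litres + 36,471 litres + 61,405 litres + 75,969 litres = 599,833 litres (under)
Jan 2026–Jun 2026: 126,605 litres + 166,011 litres + 36,471 litres + 61,405 litres + 75,969 litres + 173,314 litres = 639,775 litres (under)
1 window exceeds the threshold.

1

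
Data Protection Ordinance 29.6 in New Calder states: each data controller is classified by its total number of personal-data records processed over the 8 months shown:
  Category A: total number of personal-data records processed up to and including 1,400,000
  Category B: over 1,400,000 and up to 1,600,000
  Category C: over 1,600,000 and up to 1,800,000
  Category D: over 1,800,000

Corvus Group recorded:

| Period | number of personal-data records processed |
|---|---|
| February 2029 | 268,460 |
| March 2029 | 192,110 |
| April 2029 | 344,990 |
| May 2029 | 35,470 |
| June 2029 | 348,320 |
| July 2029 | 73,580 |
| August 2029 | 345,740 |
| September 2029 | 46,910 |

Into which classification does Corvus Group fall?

Category C

Total number of personal-data records processed: 268,460 + 192,110 + 344,990 + 35,470 + 348,320 + 73,580 + 345,740 + 46,910 = 1,655,580.
1,600,000 < 1,655,580 ≤ 1,800,000, so Category C applies.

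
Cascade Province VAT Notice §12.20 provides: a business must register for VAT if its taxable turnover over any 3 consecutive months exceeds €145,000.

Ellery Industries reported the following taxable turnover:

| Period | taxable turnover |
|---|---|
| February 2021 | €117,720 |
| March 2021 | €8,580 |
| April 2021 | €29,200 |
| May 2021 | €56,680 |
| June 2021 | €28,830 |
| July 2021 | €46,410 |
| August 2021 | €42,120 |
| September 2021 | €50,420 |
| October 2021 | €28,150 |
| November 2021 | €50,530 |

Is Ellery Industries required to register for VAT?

February 2021–April 2021: €117,720 + €8,580 + €29,200 = €155,500 (over)
March 2021–May 2021: €8,580 + €29,200 + €56,680 = €94,460 (under)
April 2021–June 2021: €29,200 + €56,680 + €28,830 = €114,710 (under)
May 2021–July 2021: €56,680 + €28,830 + €46,410 = €131,920 (under)
June 2021–August 2021: €28,830 + €46,410 + €42,120 = €117,360 (under)
July 2021–September 2021: €46,410 + €42,120 + €50,420 = €138,950 (under)
August 2021–October 2021: €42,120 + €50,420 + €28,150 = €120,690 (under)
September 2021–November 2021: €50,420 + €28,150 + €50,530 = €129,100 (under)
At least one window exceeds €145,000.

Yes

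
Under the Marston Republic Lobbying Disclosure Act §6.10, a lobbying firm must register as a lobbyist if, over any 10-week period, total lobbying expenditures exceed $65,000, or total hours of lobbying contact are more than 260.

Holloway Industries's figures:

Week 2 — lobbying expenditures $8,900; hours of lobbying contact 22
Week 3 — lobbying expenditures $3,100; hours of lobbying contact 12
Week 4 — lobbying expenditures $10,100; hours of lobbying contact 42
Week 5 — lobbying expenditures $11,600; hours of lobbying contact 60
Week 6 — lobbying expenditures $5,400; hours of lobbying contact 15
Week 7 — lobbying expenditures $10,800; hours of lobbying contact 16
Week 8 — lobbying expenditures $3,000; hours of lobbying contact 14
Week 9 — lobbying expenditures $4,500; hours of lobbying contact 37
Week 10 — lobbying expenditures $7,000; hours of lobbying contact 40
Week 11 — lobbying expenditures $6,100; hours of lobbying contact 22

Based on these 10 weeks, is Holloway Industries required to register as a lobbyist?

Yes

Total lobbying expenditures: $8,900 + $3,100 + $10,100 + $11,600 + $5,400 + $10,800 + $3,000 + $4,500 + $7,000 + $6,100 = $70,500 (> $65,000).
Total hours of lobbying contact: 22 + 12 + 42 + 60 + 15 + 16 + 14 + 37 + 40 + 22 = 280 (> 260).
The test is 'or': at least one threshold is exceeded.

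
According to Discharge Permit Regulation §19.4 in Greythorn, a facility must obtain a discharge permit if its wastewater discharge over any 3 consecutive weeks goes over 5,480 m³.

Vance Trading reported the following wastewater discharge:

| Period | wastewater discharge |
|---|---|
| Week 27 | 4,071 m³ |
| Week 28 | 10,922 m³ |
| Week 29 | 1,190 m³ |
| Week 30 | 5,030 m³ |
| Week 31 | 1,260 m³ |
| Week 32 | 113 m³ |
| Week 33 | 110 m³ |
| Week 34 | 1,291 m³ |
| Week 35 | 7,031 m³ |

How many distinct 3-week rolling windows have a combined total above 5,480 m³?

Week 27–Week 29: 4,071 m³ + 10,922 m³ + 1,190 m³ = 16,183 m³ (over)
Week 28–Week 30: 10,922 m³ + 1,190 m³ + 5,030 m³ = 17,142 m³ (over)
Week 29–Week 31: 1,190 m³ + 5,030 m³ + 1,260 m³ = 7,480 m³ (over)
Week 30–Week 32: 5,030 m³ + 1,260 m³ + 113 m³ = 6,403 m³ (over)
Week 31–Week 33: 1,260 m³ + 113 m³ + 110 m³ = 1,483 m³ (under)
Week 32–Week 34: 113 m³ + 110 m³ + 1,291 m³ = 1,514 m³ (under)
Week 33–Week 35: 110 m³ + 1,291 m³ + 7,031 m³ = 8,432 m³ (over)
5 windows exceed the threshold.

5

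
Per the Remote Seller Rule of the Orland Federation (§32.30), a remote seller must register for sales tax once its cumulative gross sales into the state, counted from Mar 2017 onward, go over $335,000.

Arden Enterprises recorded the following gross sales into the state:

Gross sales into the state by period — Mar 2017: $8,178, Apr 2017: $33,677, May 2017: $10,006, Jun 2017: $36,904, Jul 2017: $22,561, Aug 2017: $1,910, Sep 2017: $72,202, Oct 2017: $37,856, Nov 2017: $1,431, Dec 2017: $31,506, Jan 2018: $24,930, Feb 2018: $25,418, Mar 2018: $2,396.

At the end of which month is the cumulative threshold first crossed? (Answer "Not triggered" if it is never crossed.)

Not triggered

Through Mar 2017: $8,178
Through Apr 2017: $41,855
Through May 2017: $51,861
Through Jun 2017: $88,765
Through Jul 2017: $111,326
Through Aug 2017: $113,236
Through Sep 2017: $185,438
Through Oct 2017: $223,294
Through Nov 2017: $224,725
Through Dec 2017: $256,231
Through Jan 2018: $281,161
Through Feb 2018: $306,579
Through Mar 2018: $308,975
Final cumulative total $308,975 ≤ $335,000; the threshold is never exceeded.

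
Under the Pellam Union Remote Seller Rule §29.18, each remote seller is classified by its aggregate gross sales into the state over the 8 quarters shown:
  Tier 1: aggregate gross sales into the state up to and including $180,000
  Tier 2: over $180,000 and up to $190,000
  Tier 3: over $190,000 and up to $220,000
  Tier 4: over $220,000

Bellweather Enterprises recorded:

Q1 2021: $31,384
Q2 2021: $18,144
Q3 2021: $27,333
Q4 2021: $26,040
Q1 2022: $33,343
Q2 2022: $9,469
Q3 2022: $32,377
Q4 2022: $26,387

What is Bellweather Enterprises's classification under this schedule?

Aggregate gross sales into the state: $31,384 + $18,144 + $27,333 + $26,040 + $33,343 + $9,469 + $32,377 + $26,387 = $204,477.
$190,000 < $204,477 ≤ $220,000, so Tier 3 applies.

Tier 3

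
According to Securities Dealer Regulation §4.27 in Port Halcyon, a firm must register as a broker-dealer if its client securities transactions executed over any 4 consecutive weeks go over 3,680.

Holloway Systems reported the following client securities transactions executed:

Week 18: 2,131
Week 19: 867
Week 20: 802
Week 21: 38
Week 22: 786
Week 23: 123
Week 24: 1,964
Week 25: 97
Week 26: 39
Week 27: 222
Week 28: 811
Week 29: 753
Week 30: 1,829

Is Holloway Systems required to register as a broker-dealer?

Week 18–Week 21: 2,131 + 867 + 802 + 38 = 3,838 (over)
Week 19–Week 22: 867 + 802 + 38 + 786 = 2,493 (under)
Week 20–Week 23: 802 + 38 + 786 + 123 = 1,749 (under)
Week 21–Week 24: 38 + 786 + 123 + 1,964 = 2,911 (under)
Week 22–Week 25: 786 + 123 + 1,964 + 97 = 2,970 (under)
Week 23–Week 26: 123 + 1,964 + 97 + 39 = 2,223 (under)
Week 24–Week 27: 1,964 + 97 + 39 + 222 = 2,322 (under)
Week 25–Week 28: 97 + 39 + 222 + 811 = 1,169 (under)
Week 26–Week 29: 39 + 222 + 811 + 753 = 1,825 (under)
Week 27–Week 30: 222 + 811 + 753 + 1,829 = 3,615 (under)
At least one window exceeds 3,680.

Yes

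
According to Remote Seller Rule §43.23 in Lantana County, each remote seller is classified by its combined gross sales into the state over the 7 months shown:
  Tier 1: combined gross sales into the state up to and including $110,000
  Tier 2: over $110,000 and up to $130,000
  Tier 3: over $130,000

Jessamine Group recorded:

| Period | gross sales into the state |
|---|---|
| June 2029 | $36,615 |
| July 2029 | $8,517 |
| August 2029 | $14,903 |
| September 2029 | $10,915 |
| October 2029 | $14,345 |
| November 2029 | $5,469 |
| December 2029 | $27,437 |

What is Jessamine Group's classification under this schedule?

Tier 2

Combined gross sales into the state: $36,615 + $8,517 + $14,903 + $10,915 + $14,345 + $5,469 + $27,437 = $118,201.
$110,000 < $118,201 ≤ $130,000, so Tier 2 applies.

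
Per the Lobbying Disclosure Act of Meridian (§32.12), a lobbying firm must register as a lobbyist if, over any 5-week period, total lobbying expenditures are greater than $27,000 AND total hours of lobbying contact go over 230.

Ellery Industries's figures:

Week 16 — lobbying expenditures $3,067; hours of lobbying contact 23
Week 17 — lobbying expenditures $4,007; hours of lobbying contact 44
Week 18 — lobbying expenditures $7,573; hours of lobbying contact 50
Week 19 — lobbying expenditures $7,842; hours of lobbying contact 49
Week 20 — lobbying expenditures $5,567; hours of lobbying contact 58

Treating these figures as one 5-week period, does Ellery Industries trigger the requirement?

No

Total lobbying expenditures: $3,067 + $4,007 + $7,573 + $7,842 + $5,567 = $28,056 (> $27,000).
Total hours of lobbying contact: 23 + 44 + 50 + 49 + 58 = 224 (≤ 230).
The test is 'and': the rule requires both, and at least one is not exceeded.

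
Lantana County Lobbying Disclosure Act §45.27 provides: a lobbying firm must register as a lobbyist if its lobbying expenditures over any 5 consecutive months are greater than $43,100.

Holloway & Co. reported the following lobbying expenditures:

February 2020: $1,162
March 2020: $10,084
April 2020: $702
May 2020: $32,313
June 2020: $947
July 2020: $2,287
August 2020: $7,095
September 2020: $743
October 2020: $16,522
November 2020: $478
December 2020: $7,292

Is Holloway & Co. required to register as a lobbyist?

Yes

February 2020–June 2020: $1,162 + $10,084 + $702 + $32,313 + $947 = $45,208 (over)
March 2020–July 2020: $10,084 + $702 + $32,313 + $947 + $2,287 = $46,333 (over)
April 2020–August 2020: $702 + $32,313 + $947 + $2,287 + $7,095 = $43,344 (over)
May 2020–September 2020: $32,313 + $947 + $2,287 + $7,095 + $743 = $43,385 (over)
June 2020–October 2020: $947 + $2,287 + $7,095 + $743 + $16,522 = $27,594 (under)
July 2020–November 2020: $2,287 + $7,095 + $743 + $16,522 + $478 = $27,125 (under)
August 2020–December 2020: $7,095 + $743 + $16,522 + $478 + $7,292 = $32,130 (under)
At least one window exceeds $43,100.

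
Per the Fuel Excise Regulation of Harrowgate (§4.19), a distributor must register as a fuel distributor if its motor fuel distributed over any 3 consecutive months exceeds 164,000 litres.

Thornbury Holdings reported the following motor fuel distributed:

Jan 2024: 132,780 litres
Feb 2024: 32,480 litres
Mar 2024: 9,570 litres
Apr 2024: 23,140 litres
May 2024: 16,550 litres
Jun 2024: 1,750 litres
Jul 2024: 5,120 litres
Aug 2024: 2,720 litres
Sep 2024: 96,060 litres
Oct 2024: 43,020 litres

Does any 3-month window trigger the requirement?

Yes

Jan 2024–Mar 2024: 132,780 litres + 32,480 litres + 9,570 litres = 174,830 litres (over)
Feb 2024–Apr 2024: 32,480 litres + 9,570 litres + 23,140 litres = 65,190 litres (under)
Mar 2024–May 2024: 9,570 litres + 23,140 litres + 16,550 litres = 49,260 litres (under)
Apr 2024–Jun 2024: 23,140 litres + 16,550 litres + 1,750 litres = 41,440 litres (under)
May 2024–Jul 2024: 16,550 litres + 1,750 litres + 5,120 litres = 23,420 litres (under)
Jun 2024–Aug 2024: 1,750 litres + 5,120 litres + 2,720 litres = 9,590 litres (under)
Jul 2024–Sep 2024: 5,120 litres + 2,720 litres + 96,060 litres = 103,900 litres (under)
Aug 2024–Oct 2024: 2,720 litres + 96,060 litres + 43,020 litres = 141,800 litres (under)
At least one window exceeds 164,000 litres.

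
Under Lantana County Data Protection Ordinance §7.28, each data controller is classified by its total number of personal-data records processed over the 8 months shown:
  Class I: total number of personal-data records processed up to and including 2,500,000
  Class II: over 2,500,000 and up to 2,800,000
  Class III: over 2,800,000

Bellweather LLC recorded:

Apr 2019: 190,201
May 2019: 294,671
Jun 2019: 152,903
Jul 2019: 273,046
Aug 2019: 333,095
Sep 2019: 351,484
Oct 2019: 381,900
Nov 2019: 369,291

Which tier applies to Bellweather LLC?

Total number of personal-data records processed: 190,201 + 294,671 + 152,903 + 273,046 + 333,095 + 351,484 + 381,900 + 369,291 = 2,346,591.
2,346,591 ≤ 2,500,000, so Class I applies.

Class I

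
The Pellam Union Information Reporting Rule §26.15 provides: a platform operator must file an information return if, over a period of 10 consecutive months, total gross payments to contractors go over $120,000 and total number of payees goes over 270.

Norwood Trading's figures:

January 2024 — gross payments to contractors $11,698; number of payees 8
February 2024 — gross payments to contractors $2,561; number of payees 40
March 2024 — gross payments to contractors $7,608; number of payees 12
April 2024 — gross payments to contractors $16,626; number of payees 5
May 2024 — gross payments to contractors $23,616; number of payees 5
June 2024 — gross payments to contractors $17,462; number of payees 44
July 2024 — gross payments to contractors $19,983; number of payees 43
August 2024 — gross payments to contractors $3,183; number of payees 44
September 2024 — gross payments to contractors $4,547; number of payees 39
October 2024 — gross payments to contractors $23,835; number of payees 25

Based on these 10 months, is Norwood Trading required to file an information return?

Total gross payments to contractors: $11,698 + $2,561 + $7,608 + $16,626 + $23,616 + $17,462 + $19,983 + $3,183 + $4,547 + $23,835 = $131,119 (> $120,000).
Total number of payees: 8 + 40 + 12 + 5 + 5 + 44 + 43 + 44 + 39 + 25 = 265 (≤ 270).
The test is 'and': the rule requires both, and at least one is not exceeded.

No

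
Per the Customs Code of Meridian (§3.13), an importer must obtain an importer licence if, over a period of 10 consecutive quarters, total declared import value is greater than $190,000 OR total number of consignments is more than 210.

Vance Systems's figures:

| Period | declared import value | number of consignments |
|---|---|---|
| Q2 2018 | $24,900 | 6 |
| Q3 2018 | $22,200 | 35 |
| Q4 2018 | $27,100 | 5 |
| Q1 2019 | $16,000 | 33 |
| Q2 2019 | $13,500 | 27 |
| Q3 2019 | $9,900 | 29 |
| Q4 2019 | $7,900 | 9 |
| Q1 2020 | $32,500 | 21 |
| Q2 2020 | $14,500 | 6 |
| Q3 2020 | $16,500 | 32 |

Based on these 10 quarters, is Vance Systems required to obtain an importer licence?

No

Total declared import value: $24,900 + $22,200 + $27,100 + $16,000 + $13,500 + $9,900 + $7,900 + $32,500 + $14,500 + $16,500 = $185,000 (≤ $190,000).
Total number of consignments: 6 + 35 + 5 + 33 + 27 + 29 + 9 + 21 + 6 + 32 = 203 (≤ 210).
The test is 'or': neither threshold is exceeded.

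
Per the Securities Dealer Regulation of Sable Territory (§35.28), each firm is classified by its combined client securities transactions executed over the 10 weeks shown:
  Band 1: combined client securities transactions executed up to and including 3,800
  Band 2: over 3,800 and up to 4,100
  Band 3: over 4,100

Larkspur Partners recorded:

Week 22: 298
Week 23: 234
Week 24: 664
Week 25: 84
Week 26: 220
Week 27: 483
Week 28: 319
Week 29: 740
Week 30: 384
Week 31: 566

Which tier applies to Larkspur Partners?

Combined client securities transactions executed: 298 + 234 + 664 + 84 + 220 + 483 + 319 + 740 + 384 + 566 = 3,992.
3,800 < 3,992 ≤ 4,100, so Band 2 applies.

Band 2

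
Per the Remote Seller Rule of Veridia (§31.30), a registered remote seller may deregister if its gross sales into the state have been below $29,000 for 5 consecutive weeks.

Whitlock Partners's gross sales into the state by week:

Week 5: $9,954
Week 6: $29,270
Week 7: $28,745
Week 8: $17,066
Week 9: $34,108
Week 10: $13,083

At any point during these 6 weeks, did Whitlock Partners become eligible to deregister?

No

Weeks below $29,000: Week 5, Week 7, Week 8, Week 10.
Longest run of consecutive weeks below the threshold: 2.
2 < 5, so Whitlock Partners never became eligible.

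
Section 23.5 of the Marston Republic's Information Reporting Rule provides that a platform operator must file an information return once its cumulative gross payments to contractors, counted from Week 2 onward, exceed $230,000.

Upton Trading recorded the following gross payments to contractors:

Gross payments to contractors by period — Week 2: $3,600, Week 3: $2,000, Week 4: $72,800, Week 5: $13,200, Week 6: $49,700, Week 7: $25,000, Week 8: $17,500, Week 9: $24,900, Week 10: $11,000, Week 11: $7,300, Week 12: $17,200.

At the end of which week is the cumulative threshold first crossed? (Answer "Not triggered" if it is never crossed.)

Through Week 2: $3,600
Through Week 3: $5,600
Through Week 4: $78,400
Through Week 5: $91,600
Through Week 6: $141,300
Through Week 7: $166,300
Through Week 8: $183,800
Through Week 9: $208,700
Through Week 10: $219,700
Through Week 11: $227,000
Through Week 12: $244,200 ← exceeds threshold

Week 12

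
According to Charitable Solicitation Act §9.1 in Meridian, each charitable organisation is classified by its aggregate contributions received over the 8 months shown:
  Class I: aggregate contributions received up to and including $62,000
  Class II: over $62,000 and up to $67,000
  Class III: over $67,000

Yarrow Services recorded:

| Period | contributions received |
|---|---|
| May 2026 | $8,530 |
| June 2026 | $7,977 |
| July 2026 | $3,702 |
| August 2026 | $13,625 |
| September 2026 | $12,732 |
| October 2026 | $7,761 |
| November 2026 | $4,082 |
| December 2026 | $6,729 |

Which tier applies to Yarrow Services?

Class II

Aggregate contributions received: $8,530 + $7,977 + $3,702 + $13,625 + $12,732 + $7,761 + $4,082 + $6,729 = $65,138.
$62,000 < $65,138 ≤ $67,000, so Class II applies.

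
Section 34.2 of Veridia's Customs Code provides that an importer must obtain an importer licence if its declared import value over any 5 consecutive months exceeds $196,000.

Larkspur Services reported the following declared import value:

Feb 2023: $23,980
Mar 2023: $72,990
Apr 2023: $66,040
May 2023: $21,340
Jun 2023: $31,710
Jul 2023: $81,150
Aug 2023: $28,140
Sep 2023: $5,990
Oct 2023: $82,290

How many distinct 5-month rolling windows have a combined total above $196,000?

Feb 2023–Jun 2023: $23,980 + $72,990 + $66,040 + $21,340 + $31,710 = $216,060 (over)
Mar 2023–Jul 2023: $72,990 + $66,040 + $21,340 + $31,710 + $81,150 = $273,230 (over)
Apr 2023–Aug 2023: $66,040 + $21,340 + $31,710 + $81,150 + $28,140 = $228,380 (over)
May 2023–Sep 2023: $21,340 + $31,710 + $81,150 + $28,140 + $5,990 = $168,330 (under)
Jun 2023–Oct 2023: $31,710 + $81,150 + $28,140 + $5,990 + $82,290 = $229,280 (over)
4 windows exceed the threshold.

4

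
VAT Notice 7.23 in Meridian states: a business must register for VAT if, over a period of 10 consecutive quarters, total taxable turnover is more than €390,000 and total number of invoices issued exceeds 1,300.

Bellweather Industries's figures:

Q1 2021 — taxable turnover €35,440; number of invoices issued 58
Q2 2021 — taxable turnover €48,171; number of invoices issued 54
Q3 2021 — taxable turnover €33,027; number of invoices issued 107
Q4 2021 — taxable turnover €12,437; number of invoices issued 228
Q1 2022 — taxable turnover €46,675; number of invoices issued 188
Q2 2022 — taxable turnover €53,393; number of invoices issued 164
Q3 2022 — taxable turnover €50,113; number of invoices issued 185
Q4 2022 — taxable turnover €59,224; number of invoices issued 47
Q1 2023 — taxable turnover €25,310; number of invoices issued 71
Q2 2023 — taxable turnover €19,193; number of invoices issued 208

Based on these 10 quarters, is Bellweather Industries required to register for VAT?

Total taxable turnover: €35,440 + €48,171 + €33,027 + €12,437 + €46,675 + €53,393 + €50,113 + €59,224 + €25,310 + €19,193 = €382,983 (≤ €390,000).
Total number of invoices issued: 58 + 54 + 107 + 228 + 188 + 164 + 185 + 47 + 71 + 208 = 1,310 (> 1,300).
The test is 'and': the rule requires both, and at least one is not exceeded.

No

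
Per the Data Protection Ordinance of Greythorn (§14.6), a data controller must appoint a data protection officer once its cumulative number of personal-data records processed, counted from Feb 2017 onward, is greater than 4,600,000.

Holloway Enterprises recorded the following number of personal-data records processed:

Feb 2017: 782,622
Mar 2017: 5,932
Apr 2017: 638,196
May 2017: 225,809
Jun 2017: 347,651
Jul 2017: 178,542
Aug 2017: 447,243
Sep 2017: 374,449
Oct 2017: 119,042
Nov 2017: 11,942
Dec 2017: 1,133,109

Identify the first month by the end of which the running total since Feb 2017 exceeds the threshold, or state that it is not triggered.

Not triggered

Through Feb 2017: 782,622
Through Mar 2017: 788,554
Through Apr 2017: 1,426,750
Through May 2017: 1,652,559
Through Jun 2017: 2,000,210
Through Jul 2017: 2,178,752
Through Aug 2017: 2,625,995
Through Sep 2017: 3,000,444
Through Oct 2017: 3,119,486
Through Nov 2017: 3,131,428
Through Dec 2017: 4,264,537
Final cumulative total 4,264,537 ≤ 4,600,000; the threshold is never exceeded.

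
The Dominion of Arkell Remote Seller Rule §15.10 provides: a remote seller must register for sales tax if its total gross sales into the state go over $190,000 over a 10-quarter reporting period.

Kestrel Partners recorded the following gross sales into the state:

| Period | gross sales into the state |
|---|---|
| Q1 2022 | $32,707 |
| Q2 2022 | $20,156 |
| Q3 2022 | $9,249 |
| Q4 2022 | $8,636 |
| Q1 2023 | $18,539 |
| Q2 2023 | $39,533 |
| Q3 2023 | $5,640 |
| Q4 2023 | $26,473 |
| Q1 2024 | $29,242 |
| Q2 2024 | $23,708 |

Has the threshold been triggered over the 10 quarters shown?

Total gross sales into the state: $32,707 + $20,156 + $9,249 + $8,636 + $18,539 + $39,533 + $5,640 + $26,473 + $29,242 + $23,708 = $213,883.
$213,883 > $190,000, so the threshold is exceeded.

Yes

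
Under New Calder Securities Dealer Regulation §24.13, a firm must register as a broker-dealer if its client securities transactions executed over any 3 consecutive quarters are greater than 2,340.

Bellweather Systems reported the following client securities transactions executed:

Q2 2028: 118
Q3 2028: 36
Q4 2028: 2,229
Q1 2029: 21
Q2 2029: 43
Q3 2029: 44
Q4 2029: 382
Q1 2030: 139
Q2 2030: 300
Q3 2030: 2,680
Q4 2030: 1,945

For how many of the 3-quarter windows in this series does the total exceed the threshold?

Q2 2028–Q4 2028: 118 + 36 + 2,229 = 2,383 (over)
Q3 2028–Q1 2029: 36 + 2,229 + 21 = 2,286 (under)
Q4 2028–Q2 2029: 2,229 + 21 + 43 = 2,293 (under)
Q1 2029–Q3 2029: 21 + 43 + 44 = 108 (under)
Q2 2029–Q4 2029: 43 + 44 + 382 = 469 (under)
Q3 2029–Q1 2030: 44 + 382 + 139 = 565 (under)
Q4 2029–Q2 2030: 382 + 139 + 300 = 821 (under)
Q1 2030–Q3 2030: 139 + 300 + 2,680 = 3,119 (over)
Q2 2030–Q4 2030: 300 + 2,680 + 1,945 = 4,925 (over)
3 windows exceed the threshold.

3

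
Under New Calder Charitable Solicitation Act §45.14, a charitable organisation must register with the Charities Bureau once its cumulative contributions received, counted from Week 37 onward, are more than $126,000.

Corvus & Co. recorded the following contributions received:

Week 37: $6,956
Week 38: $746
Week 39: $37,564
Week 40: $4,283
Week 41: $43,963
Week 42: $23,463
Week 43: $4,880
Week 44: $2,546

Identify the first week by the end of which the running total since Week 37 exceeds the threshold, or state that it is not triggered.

Through Week 37: $6,956
Through Week 38: $7,702
Through Week 39: $45,266
Through Week 40: $49,549
Through Week 41: $93,512
Through Week 42: $116,975
Through Week 43: $121,855
Through Week 44: $124,401
Final cumulative total $124,401 ≤ $126,000; the threshold is never exceeded.

Not triggered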